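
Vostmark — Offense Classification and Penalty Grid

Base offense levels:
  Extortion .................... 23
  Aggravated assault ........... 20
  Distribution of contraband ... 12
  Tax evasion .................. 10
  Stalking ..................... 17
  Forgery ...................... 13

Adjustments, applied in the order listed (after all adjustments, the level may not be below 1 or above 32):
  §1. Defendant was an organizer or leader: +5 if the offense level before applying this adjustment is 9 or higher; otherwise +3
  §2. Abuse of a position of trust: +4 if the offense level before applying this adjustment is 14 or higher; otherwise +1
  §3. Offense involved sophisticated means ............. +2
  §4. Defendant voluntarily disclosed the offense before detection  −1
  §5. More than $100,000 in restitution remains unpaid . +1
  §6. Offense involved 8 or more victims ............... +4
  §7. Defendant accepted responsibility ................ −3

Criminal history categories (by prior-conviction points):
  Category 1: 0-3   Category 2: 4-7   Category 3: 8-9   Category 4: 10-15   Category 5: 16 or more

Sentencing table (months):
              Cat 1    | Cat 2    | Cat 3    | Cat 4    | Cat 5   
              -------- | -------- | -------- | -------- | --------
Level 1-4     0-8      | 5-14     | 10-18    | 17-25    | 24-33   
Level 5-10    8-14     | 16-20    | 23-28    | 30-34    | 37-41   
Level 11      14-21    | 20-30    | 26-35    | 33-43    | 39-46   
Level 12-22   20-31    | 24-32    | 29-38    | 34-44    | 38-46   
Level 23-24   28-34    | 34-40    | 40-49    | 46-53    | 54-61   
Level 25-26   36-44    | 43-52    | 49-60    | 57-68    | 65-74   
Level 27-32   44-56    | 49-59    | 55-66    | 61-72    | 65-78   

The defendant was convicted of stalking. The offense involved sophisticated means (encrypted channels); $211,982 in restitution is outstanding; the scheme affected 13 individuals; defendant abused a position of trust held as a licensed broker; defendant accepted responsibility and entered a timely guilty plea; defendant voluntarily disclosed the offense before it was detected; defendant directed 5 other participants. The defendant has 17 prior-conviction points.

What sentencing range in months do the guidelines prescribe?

Base offense level for stalking: 17.
§1 applies (level before this adjustment is 17 ≥ 9, so +5): 17 + 5 = 22.
§2 applies (level before this adjustment is 22 ≥ 14, so +4): 22 + 4 = 26.
§3 applies: 26 + 2 = 28.
§4 applies: 28 − 1 = 27.
§5 applies: 27 + 1 = 28.
§6 applies: 28 + 4 = 32.
§7 applies: 32 − 3 = 29.
Final offense level: 29.
Criminal history: 17 prior points → Category 5 (16+).
Level 29 falls in the 27-32 band.
Grid: Level 27-32 × Category 5 = 65-78 months.

65-78 months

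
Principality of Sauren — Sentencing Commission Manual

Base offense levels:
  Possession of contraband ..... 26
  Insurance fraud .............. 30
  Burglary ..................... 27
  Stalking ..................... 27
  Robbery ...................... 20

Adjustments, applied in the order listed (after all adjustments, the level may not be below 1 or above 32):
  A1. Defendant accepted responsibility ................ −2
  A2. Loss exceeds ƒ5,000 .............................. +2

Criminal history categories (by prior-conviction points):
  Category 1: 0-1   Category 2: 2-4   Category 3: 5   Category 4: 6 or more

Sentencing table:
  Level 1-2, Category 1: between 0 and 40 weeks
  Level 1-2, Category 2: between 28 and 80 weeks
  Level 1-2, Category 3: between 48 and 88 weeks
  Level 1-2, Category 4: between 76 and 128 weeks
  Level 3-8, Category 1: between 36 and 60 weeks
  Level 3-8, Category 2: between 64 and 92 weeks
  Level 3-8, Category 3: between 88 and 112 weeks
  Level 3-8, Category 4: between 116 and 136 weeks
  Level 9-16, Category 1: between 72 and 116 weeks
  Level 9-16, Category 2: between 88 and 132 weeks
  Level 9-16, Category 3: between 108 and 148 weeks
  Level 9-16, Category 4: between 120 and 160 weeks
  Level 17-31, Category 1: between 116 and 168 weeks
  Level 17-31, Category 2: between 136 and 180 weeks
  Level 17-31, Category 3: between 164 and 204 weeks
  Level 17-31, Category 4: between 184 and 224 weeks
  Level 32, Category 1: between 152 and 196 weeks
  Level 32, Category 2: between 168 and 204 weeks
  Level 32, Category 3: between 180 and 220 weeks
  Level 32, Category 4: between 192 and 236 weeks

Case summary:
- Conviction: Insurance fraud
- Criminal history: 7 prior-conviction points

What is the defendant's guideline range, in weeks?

Base offense level for insurance fraud: 30.
Final offense level: 30.
Criminal history: 7 prior points → Category 4 (6+).
Level 30 falls in the 17-31 band.
Grid: Level 17-31 × Category 4 = 184-224 weeks.

184-224 weeks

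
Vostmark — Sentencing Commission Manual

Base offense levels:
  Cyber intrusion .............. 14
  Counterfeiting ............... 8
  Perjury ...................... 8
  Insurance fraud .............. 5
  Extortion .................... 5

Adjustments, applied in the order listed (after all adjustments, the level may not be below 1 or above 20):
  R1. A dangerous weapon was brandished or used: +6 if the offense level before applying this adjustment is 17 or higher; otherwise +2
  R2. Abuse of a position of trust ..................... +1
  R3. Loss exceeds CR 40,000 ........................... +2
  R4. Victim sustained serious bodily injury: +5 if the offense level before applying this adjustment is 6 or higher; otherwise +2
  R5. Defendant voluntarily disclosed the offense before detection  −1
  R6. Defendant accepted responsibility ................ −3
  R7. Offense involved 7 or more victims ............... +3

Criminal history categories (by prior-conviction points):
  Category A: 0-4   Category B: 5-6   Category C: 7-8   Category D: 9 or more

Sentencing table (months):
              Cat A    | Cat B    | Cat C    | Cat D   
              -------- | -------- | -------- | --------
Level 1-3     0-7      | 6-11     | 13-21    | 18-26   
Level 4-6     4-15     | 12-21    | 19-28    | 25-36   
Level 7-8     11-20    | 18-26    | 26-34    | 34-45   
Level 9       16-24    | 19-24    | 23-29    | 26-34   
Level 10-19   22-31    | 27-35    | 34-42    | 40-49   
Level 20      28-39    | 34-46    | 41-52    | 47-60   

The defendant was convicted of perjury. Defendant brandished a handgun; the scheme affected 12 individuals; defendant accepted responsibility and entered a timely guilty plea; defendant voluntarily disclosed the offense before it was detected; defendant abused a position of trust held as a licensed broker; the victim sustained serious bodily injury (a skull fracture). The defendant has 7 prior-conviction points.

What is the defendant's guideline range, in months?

Base offense level for perjury: 8.
R1 applies (level before this adjustment is 8 < 17, so +2): 8 + 2 = 10.
R2 applies: 10 + 1 = 11.
R3 does not apply.
R4 applies (level before this adjustment is 11 ≥ 6, so +5): 11 + 5 = 16.
R5 applies: 16 − 1 = 15.
R6 applies: 15 − 3 = 12.
R7 applies: 12 + 3 = 15.
Final offense level: 15.
Criminal history: 7 prior points → Category C (7-8).
Level 15 falls in the 10-19 band.
Grid: Level 10-19 × Category C = 34-42 months.

34-42 months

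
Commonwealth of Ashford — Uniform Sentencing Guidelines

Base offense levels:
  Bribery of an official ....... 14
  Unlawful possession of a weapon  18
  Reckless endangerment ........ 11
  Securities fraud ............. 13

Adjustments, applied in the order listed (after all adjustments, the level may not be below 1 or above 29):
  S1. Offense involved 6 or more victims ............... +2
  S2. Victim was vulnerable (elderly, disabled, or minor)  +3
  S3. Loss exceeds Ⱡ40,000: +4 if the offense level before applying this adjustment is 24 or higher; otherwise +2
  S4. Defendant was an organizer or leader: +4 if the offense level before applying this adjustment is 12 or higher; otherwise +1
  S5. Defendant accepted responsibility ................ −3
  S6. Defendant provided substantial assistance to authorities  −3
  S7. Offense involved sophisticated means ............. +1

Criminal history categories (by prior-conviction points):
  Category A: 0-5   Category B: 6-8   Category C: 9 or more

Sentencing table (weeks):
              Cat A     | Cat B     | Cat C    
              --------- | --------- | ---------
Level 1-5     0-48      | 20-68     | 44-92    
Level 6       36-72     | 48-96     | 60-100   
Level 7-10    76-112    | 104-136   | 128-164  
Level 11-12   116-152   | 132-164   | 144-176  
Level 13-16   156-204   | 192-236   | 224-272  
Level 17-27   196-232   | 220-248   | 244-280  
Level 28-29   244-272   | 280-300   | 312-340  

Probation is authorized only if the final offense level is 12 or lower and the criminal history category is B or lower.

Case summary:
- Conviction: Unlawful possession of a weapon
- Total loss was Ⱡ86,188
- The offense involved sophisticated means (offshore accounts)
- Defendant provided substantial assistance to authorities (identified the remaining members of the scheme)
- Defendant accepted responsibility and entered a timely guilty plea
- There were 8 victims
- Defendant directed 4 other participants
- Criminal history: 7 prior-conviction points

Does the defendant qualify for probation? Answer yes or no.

Base offense level for unlawful possession of a weapon: 18.
S1 applies: 18 + 2 = 20.
S2 does not apply.
S3 applies (level before this adjustment is 20 < 24, so +2): 20 + 2 = 22.
S4 applies (level before this adjustment is 22 ≥ 12, so +4): 22 + 4 = 26.
S5 applies: 26 − 3 = 23.
S6 applies: 23 − 3 = 20.
S7 applies: 20 + 1 = 21.
Final offense level: 21.
Criminal history: 7 prior points → Category B (6-8).
Level 21 falls in the 17-27 band.
Grid: Level 17-27 × Category B = 220-248 weeks.
Probation check: level 21 > 12 and category B ≤ B → not eligible.

No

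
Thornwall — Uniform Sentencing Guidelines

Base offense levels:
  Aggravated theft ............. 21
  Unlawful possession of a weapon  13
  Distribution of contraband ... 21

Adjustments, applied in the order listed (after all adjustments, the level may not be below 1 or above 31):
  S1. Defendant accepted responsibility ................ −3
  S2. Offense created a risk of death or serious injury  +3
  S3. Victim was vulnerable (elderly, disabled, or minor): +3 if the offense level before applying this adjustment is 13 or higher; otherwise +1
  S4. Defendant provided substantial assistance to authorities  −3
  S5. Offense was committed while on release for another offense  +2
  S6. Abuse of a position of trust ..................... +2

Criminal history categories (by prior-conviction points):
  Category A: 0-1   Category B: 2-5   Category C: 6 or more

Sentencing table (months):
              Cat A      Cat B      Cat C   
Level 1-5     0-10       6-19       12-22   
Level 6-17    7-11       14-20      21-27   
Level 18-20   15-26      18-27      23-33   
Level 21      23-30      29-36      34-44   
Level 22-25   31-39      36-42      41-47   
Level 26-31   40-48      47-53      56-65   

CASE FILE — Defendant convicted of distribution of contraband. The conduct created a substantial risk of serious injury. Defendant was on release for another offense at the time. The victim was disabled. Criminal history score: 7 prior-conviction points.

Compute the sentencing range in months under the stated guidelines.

56-65 months

Base offense level for distribution of contraband: 21.
S2 applies: 21 + 3 = 24.
S3 applies (level before this adjustment is 24 ≥ 13, so +3): 24 + 3 = 27.
S4 does not apply.
S5 applies: 27 + 2 = 29.
Final offense level: 29.
Criminal history: 7 prior points → Category C (6+).
Level 29 falls in the 26-31 band.
Grid: Level 26-31 × Category C = 56-65 months.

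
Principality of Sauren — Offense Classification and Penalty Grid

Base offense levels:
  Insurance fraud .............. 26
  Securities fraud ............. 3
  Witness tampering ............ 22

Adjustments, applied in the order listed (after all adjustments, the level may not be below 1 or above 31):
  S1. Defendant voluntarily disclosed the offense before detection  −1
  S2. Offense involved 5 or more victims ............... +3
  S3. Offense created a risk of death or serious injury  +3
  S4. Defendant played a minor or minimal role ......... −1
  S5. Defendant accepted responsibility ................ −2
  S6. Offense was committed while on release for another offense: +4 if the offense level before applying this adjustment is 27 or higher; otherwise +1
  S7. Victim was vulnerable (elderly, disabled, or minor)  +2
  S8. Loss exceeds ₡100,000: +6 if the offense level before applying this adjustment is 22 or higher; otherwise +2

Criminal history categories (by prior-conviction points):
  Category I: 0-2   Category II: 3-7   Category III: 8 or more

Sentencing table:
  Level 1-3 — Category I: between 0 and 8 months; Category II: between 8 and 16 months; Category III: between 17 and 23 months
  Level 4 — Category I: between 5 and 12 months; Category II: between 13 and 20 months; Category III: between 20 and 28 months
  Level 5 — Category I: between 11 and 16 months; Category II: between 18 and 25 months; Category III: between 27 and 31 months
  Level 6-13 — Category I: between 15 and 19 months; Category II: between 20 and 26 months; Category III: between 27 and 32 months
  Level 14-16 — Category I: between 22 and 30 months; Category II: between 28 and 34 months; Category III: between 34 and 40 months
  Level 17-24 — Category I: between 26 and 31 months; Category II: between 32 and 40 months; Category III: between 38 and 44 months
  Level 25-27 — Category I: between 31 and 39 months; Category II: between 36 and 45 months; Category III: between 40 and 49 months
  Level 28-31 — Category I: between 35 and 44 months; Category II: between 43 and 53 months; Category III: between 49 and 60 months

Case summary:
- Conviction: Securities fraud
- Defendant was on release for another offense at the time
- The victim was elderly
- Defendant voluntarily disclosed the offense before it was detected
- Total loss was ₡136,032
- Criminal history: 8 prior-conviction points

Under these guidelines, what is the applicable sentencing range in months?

27-32 months

Base offense level for securities fraud: 3.
S1 applies: 3 − 1 = 2.
S2 does not apply.
S4 does not apply.
S6 applies (level before this adjustment is 2 < 27, so +1): 2 + 1 = 3.
S7 applies: 3 + 2 = 5.
S8 applies (level before this adjustment is 5 < 22, so +2): 5 + 2 = 7.
Final offense level: 7.
Criminal history: 8 prior points → Category III (8+).
Level 7 falls in the 6-13 band.
Grid: Level 6-13 × Category III = 27-32 months.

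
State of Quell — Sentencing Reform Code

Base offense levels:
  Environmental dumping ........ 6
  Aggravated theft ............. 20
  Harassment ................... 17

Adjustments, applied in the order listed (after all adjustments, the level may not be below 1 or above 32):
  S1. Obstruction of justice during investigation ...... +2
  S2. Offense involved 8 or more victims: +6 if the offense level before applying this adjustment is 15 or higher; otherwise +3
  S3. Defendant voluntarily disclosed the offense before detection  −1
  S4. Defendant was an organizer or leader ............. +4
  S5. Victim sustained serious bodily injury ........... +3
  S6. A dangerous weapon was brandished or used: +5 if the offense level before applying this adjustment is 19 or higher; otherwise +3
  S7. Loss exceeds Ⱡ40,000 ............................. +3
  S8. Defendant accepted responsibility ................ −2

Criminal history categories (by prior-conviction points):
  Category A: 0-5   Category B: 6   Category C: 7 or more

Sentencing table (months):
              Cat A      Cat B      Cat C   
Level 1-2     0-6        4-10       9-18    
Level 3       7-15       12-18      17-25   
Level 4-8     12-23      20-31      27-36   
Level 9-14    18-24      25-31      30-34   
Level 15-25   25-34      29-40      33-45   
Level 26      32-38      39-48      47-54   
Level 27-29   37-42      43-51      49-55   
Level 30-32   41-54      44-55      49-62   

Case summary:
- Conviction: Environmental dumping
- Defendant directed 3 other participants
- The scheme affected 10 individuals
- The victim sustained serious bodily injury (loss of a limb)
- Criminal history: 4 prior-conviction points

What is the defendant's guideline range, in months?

25-34 months

Base offense level for environmental dumping: 6.
S1 does not apply.
S2 applies (level before this adjustment is 6 < 15, so +3): 6 + 3 = 9.
S4 applies: 9 + 4 = 13.
S5 applies: 13 + 3 = 16.
Final offense level: 16.
Criminal history: 4 prior points → Category A (0-5).
Level 16 falls in the 15-25 band.
Grid: Level 15-25 × Category A = 25-34 months.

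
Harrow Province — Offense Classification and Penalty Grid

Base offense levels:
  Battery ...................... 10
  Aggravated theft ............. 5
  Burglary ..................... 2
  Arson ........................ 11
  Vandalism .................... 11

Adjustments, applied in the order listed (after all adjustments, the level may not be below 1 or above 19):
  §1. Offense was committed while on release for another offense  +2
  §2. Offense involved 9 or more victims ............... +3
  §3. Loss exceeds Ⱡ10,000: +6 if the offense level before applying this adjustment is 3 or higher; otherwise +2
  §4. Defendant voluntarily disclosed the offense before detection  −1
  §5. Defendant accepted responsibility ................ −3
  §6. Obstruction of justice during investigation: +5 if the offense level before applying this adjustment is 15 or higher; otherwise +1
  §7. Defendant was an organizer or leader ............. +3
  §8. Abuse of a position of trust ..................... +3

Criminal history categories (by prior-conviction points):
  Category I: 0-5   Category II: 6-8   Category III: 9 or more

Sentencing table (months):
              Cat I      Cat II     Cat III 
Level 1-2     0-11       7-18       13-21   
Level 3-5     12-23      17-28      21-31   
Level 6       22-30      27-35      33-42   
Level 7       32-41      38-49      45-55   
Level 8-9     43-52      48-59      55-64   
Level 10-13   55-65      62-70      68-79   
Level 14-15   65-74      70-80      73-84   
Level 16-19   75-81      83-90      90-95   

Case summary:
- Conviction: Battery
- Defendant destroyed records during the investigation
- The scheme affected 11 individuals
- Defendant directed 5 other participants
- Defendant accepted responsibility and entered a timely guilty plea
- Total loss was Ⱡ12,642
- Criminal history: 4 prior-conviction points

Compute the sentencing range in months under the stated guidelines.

75-81 months

Base offense level for battery: 10.
§2 applies: 10 + 3 = 13.
§3 applies (level before this adjustment is 13 ≥ 3, so +6): 13 + 6 = 19.
§5 applies: 19 − 3 = 16.
§6 applies (level before this adjustment is 16 ≥ 15, so +5): 16 + 5 = 21.
§7 applies: 21 + 3 = 24.
§8 does not apply.
Level 24 exceeds the maximum of 19; capped at 19.
Final offense level: 19.
Criminal history: 4 prior points → Category I (0-5).
Level 19 falls in the 16-19 band.
Grid: Level 16-19 × Category I = 75-81 months.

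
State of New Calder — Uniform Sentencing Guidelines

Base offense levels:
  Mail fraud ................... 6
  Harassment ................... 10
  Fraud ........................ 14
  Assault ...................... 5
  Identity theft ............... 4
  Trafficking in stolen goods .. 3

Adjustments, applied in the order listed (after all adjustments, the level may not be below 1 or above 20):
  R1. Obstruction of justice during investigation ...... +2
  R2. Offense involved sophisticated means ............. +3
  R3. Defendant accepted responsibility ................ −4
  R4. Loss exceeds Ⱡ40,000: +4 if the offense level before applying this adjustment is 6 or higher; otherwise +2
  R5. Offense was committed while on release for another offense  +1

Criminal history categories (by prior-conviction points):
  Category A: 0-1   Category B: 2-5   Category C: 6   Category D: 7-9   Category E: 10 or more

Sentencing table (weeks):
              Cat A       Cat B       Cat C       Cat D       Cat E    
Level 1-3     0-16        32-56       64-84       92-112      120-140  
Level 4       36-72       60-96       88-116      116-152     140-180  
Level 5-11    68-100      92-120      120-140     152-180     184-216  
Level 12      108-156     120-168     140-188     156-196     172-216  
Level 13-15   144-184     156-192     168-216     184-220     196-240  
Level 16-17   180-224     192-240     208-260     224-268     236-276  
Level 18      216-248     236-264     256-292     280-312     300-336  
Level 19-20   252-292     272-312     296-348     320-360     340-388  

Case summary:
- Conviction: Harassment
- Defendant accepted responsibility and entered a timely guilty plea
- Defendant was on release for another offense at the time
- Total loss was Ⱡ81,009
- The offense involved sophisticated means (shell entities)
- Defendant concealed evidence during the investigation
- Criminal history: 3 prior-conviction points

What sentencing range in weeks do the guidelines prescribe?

192-240 weeks

Base offense level for harassment: 10.
R1 applies: 10 + 2 = 12.
R2 applies: 12 + 3 = 15.
R3 applies: 15 − 4 = 11.
R4 applies (level before this adjustment is 11 ≥ 6, so +4): 11 + 4 = 15.
R5 applies: 15 + 1 = 16.
Final offense level: 16.
Criminal history: 3 prior points → Category B (2-5).
Level 16 falls in the 16-17 band.
Grid: Level 16-17 × Category B = 192-240 weeks.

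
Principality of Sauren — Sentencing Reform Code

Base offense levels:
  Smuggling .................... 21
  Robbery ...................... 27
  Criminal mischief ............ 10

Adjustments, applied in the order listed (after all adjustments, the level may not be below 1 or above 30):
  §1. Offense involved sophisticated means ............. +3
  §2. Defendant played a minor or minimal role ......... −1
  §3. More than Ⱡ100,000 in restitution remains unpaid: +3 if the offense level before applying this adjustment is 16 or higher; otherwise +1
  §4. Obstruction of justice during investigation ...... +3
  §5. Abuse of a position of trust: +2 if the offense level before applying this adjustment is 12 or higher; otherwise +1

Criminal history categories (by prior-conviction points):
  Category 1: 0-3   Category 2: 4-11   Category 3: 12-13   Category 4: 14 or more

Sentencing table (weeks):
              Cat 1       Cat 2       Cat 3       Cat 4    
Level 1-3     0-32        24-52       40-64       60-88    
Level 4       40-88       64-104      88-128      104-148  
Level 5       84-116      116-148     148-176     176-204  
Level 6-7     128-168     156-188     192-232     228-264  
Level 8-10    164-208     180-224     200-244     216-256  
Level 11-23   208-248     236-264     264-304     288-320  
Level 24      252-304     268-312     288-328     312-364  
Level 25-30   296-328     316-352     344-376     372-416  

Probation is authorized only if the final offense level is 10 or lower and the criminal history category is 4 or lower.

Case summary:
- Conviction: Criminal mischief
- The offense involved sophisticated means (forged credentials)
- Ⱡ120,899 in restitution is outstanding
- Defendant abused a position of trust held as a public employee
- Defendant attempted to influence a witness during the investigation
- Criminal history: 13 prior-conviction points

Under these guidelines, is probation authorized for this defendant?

Base offense level for criminal mischief: 10.
§1 applies: 10 + 3 = 13.
§2 does not apply.
§3 applies (level before this adjustment is 13 < 16, so +1): 13 + 1 = 14.
§4 applies: 14 + 3 = 17.
§5 applies (level before this adjustment is 17 ≥ 12, so +2): 17 + 2 = 19.
Final offense level: 19.
Criminal history: 13 prior points → Category 3 (12-13).
Level 19 falls in the 11-23 band.
Grid: Level 11-23 × Category 3 = 264-304 weeks.
Probation check: level 19 > 10 and category 3 ≤ 4 → not eligible.

No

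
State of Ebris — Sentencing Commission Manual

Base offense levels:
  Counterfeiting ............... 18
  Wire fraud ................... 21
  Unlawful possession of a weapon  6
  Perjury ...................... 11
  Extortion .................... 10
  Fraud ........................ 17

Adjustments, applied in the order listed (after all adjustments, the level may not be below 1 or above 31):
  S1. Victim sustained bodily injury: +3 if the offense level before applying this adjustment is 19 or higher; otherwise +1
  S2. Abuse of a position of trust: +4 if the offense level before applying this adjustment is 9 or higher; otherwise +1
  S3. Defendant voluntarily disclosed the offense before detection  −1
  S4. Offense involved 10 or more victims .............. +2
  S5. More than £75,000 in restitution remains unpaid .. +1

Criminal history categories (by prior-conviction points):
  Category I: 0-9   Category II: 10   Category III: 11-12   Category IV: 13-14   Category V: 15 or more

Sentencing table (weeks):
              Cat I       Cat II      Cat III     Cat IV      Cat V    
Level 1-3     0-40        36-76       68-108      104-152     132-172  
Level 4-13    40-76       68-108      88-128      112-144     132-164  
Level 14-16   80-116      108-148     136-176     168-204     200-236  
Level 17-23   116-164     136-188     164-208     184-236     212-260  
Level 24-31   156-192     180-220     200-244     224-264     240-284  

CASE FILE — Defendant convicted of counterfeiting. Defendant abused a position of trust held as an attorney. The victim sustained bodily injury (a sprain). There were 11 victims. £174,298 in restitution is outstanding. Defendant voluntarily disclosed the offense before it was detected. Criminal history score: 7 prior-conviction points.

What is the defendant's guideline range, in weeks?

156-192 weeks

Base offense level for counterfeiting: 18.
S1 applies (level before this adjustment is 18 < 19, so +1): 18 + 1 = 19.
S2 applies (level before this adjustment is 19 ≥ 9, so +4): 19 + 4 = 23.
S3 applies: 23 − 1 = 22.
S4 applies: 22 + 2 = 24.
S5 applies: 24 + 1 = 25.
Final offense level: 25.
Criminal history: 7 prior points → Category I (0-9).
Level 25 falls in the 24-31 band.
Grid: Level 24-31 × Category I = 156-192 weeks.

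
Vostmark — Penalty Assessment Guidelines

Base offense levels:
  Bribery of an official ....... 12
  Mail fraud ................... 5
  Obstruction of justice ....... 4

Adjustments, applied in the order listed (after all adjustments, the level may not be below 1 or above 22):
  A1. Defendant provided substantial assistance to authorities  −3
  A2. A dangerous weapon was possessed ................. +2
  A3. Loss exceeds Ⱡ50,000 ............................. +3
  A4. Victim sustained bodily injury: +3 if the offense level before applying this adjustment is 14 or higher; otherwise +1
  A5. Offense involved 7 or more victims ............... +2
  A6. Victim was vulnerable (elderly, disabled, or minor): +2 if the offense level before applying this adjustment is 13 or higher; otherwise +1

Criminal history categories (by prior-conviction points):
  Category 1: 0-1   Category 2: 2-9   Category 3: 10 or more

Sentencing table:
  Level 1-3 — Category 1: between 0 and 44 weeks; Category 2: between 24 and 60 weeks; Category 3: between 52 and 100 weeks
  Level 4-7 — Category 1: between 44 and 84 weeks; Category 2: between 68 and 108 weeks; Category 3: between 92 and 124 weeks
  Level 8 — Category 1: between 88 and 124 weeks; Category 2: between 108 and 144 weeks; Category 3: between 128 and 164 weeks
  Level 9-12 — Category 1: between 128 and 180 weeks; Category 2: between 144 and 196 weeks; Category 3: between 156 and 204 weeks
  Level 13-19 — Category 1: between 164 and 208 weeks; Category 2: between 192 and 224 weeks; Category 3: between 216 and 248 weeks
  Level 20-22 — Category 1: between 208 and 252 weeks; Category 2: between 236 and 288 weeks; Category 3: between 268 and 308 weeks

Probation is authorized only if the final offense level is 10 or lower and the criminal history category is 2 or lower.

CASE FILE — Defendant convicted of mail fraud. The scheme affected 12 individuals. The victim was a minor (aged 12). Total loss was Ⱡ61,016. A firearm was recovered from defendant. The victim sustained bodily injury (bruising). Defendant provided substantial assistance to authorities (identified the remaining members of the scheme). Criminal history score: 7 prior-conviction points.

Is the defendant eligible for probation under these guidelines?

No

Base offense level for mail fraud: 5.
A1 applies: 5 − 3 = 2.
A2 applies: 2 + 2 = 4.
A3 applies: 4 + 3 = 7.
A4 applies (level before this adjustment is 7 < 14, so +1): 7 + 1 = 8.
A5 applies: 8 + 2 = 10.
A6 applies (level before this adjustment is 10 < 13, so +1): 10 + 1 = 11.
Final offense level: 11.
Criminal history: 7 prior points → Category 2 (2-9).
Level 11 falls in the 9-12 band.
Grid: Level 9-12 × Category 2 = 144-196 weeks.
Probation check: level 11 > 10 and category 2 ≤ 2 → not eligible.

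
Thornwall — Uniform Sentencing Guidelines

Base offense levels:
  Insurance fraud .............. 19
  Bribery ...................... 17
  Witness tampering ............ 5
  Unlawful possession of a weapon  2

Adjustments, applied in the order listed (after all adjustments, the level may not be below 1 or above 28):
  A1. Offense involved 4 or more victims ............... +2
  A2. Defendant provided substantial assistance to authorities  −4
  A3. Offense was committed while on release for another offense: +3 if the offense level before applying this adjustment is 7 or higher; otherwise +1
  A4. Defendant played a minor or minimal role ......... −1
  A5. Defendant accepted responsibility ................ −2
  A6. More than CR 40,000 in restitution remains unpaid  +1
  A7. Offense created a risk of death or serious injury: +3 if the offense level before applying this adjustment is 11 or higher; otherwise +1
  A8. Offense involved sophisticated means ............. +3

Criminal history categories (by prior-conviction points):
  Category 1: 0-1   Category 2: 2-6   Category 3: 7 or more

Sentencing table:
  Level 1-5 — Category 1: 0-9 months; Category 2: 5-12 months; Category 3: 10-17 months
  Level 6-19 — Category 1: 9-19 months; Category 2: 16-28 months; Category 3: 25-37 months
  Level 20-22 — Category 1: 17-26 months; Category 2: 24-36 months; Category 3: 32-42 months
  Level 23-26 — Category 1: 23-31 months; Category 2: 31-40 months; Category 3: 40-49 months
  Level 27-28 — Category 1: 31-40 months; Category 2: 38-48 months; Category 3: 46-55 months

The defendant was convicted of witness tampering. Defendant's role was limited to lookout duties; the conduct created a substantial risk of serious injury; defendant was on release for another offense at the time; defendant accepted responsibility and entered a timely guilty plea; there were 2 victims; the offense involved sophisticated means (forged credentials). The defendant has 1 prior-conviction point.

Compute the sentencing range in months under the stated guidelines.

Base offense level for witness tampering: 5.
A1 does not apply.
A2 does not apply.
A3 applies (level before this adjustment is 5 < 7, so +1): 5 + 1 = 6.
A4 applies: 6 − 1 = 5.
A5 applies: 5 − 2 = 3.
A7 applies (level before this adjustment is 3 < 11, so +1): 3 + 1 = 4.
A8 applies: 4 + 3 = 7.
Final offense level: 7.
Criminal history: 1 prior point → Category 1 (0-1).
Level 7 falls in the 6-19 band.
Grid: Level 6-19 × Category 1 = 9-19 months.

9-19 months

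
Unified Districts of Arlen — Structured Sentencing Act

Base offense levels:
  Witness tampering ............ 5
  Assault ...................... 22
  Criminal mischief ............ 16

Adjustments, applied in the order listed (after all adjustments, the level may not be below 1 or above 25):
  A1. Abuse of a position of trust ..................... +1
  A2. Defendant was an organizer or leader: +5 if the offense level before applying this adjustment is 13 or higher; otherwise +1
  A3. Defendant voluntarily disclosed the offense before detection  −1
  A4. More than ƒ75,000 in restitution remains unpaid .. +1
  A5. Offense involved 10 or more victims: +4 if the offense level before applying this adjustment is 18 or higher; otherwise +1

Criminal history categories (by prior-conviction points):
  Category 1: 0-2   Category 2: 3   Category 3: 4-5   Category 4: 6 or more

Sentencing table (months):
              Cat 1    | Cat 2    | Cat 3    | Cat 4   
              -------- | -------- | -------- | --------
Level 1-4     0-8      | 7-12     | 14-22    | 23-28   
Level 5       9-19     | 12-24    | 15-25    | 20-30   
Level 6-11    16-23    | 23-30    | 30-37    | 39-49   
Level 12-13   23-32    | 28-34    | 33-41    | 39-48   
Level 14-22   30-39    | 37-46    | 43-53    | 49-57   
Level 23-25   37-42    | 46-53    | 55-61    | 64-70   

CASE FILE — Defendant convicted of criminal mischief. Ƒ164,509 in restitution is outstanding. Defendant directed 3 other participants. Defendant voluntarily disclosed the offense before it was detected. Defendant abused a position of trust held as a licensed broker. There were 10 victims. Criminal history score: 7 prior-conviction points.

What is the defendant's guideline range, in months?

Base offense level for criminal mischief: 16.
A1 applies: 16 + 1 = 17.
A2 applies (level before this adjustment is 17 ≥ 13, so +5): 17 + 5 = 22.
A3 applies: 22 − 1 = 21.
A4 applies: 21 + 1 = 22.
A5 applies (level before this adjustment is 22 ≥ 18, so +4): 22 + 4 = 26.
Level 26 exceeds the maximum of 25; capped at 25.
Final offense level: 25.
Criminal history: 7 prior points → Category 4 (6+).
Level 25 falls in the 23-25 band.
Grid: Level 23-25 × Category 4 = 64-70 months.

64-70 months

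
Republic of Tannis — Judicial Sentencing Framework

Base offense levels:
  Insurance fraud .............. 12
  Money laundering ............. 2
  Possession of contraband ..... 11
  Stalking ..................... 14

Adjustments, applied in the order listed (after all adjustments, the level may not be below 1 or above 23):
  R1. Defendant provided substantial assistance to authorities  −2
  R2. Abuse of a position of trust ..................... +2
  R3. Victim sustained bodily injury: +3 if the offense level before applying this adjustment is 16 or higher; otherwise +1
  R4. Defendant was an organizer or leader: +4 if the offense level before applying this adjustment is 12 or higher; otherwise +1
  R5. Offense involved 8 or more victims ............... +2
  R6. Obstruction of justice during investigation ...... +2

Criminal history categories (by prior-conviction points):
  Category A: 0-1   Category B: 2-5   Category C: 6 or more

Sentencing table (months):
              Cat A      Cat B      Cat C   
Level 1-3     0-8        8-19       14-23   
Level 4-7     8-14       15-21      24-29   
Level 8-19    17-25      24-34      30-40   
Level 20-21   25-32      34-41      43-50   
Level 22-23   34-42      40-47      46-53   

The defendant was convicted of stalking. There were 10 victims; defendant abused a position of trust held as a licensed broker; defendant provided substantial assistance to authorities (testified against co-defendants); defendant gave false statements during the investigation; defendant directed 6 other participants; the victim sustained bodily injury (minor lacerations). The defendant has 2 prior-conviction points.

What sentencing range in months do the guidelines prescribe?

40-47 months

Base offense level for stalking: 14.
R1 applies: 14 − 2 = 12.
R2 applies: 12 + 2 = 14.
R3 applies (level before this adjustment is 14 < 16, so +1): 14 + 1 = 15.
R4 applies (level before this adjustment is 15 ≥ 12, so +4): 15 + 4 = 19.
R5 applies: 19 + 2 = 21.
R6 applies: 21 + 2 = 23.
Final offense level: 23.
Criminal history: 2 prior points → Category B (2-5).
Level 23 falls in the 22-23 band.
Grid: Level 22-23 × Category B = 40-47 months.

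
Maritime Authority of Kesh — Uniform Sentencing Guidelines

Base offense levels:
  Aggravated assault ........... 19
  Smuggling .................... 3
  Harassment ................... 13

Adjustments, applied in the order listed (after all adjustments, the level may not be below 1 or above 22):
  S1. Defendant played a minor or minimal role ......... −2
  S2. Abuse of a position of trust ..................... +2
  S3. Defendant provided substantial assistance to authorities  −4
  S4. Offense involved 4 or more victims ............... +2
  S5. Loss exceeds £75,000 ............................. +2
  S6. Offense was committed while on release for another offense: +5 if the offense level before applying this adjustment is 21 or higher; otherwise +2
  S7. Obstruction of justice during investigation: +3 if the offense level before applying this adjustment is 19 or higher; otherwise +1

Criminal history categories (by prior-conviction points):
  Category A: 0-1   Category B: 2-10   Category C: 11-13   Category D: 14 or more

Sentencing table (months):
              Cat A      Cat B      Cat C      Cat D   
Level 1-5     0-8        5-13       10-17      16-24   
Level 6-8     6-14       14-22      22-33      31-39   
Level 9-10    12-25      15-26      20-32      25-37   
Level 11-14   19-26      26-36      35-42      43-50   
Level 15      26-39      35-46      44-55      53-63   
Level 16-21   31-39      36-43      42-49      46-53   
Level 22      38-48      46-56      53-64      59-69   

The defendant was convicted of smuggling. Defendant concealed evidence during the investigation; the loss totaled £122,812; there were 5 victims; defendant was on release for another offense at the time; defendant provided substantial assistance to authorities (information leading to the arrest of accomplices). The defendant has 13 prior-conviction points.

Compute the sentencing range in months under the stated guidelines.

Base offense level for smuggling: 3.
S1 does not apply.
S2 does not apply.
S3 applies: 3 − 4 = -1.
S4 applies: -1 + 2 = 1.
S5 applies: 1 + 2 = 3.
S6 applies (level before this adjustment is 3 < 21, so +2): 3 + 2 = 5.
S7 applies (level before this adjustment is 5 < 19, so +1): 5 + 1 = 6.
Final offense level: 6.
Criminal history: 13 prior points → Category C (11-13).
Level 6 falls in the 6-8 band.
Grid: Level 6-8 × Category C = 22-33 months.

22-33 months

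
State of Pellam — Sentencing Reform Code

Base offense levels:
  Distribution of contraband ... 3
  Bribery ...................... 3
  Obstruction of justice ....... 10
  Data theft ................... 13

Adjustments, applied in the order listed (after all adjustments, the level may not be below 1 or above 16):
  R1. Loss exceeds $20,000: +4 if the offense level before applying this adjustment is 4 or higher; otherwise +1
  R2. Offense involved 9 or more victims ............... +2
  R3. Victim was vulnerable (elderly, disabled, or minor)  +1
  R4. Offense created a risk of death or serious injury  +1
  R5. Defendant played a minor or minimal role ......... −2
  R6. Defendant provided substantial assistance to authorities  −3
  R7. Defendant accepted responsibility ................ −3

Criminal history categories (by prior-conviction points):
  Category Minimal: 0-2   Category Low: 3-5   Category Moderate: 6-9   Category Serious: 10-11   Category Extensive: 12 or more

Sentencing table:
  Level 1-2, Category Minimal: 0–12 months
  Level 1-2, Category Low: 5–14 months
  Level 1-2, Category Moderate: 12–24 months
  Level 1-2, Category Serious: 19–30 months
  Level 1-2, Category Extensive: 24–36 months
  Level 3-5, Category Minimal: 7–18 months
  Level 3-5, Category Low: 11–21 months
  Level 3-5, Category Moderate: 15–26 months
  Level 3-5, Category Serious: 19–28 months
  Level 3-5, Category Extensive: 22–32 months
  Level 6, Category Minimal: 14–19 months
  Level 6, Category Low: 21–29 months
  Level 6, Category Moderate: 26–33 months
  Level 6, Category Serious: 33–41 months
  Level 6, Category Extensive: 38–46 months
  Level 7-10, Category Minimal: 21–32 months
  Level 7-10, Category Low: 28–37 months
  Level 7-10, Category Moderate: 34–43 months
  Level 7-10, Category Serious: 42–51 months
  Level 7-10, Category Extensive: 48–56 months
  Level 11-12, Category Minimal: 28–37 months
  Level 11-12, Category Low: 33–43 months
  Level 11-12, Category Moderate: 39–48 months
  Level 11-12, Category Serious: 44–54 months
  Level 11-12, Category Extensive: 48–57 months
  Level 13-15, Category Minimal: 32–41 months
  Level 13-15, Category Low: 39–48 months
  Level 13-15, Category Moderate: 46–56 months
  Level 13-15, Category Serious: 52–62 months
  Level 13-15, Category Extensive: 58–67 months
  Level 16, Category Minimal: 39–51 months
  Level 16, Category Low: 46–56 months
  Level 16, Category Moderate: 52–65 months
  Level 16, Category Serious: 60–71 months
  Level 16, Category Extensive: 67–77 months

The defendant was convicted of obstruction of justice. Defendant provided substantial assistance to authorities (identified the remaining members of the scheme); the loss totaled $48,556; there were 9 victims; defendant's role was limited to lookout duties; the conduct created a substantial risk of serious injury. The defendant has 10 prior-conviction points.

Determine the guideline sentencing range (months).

44-54 months

Base offense level for obstruction of justice: 10.
R1 applies (level before this adjustment is 10 ≥ 4, so +4): 10 + 4 = 14.
R2 applies: 14 + 2 = 16.
R4 applies: 16 + 1 = 17.
R5 applies: 17 − 2 = 15.
R6 applies: 15 − 3 = 12.
R7 does not apply.
Final offense level: 12.
Criminal history: 10 prior points → Category Serious (10-11).
Level 12 falls in the 11-12 band.
Grid: Level 11-12 × Category Serious = 44-54 months.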